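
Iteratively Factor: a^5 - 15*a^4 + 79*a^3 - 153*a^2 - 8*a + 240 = (a - 5)*(a^4 - 10*a^3 + 29*a^2 - 8*a - 48) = (a - 5)*(a + 1)*(a^3 - 11*a^2 + 40*a - 48) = (a - 5)*(a - 4)*(a + 1)*(a^2 - 7*a + 12) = (a - 5)*(a - 4)*(a - 3)*(a + 1)*(a - 4)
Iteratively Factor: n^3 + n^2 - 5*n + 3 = (n + 3)*(n^2 - 2*n + 1) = (n - 1)*(n + 3)*(n - 1)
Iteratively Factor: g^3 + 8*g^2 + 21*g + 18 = (g + 3)*(g^2 + 5*g + 6) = (g + 2)*(g + 3)*(g + 3)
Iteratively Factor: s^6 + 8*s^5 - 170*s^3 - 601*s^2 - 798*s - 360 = (s - 5)*(s^5 + 13*s^4 + 65*s^3 + 155*s^2 + 174*s + 72) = (s - 5)*(s + 1)*(s^4 + 12*s^3 + 53*s^2 + 102*s + 72) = (s - 5)*(s + 1)*(s + 3)*(s^3 + 9*s^2 + 26*s + 24) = (s - 5)*(s + 1)*(s + 3)*(s + 4)*(s^2 + 5*s + 6) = (s - 5)*(s + 1)*(s + 3)^2*(s + 4)*(s + 2)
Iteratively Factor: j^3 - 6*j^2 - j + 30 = (j - 3)*(j^2 - 3*j - 10) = (j - 3)*(j + 2)*(j - 5)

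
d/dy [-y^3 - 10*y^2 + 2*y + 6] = -3*y^2 - 20*y + 2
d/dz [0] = 0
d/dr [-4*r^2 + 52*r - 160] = 52 - 8*r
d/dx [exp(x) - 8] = exp(x)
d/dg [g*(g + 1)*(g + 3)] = 3*g^2 + 8*g + 3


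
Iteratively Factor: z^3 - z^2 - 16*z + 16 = (z - 1)*(z^2 - 16) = (z - 1)*(z + 4)*(z - 4)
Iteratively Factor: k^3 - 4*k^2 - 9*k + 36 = (k - 4)*(k^2 - 9) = (k - 4)*(k + 3)*(k - 3)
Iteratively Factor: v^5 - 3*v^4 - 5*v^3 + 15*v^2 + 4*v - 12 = (v - 3)*(v^4 - 5*v^2 + 4) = (v - 3)*(v + 2)*(v^3 - 2*v^2 - v + 2) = (v - 3)*(v - 1)*(v + 2)*(v^2 - v - 2) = (v - 3)*(v - 1)*(v + 1)*(v + 2)*(v - 2)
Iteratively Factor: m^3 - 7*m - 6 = (m + 1)*(m^2 - m - 6) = (m - 3)*(m + 1)*(m + 2)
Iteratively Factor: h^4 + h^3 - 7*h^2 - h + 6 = (h + 1)*(h^3 - 7*h + 6) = (h + 1)*(h + 3)*(h^2 - 3*h + 2) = (h - 2)*(h + 1)*(h + 3)*(h - 1)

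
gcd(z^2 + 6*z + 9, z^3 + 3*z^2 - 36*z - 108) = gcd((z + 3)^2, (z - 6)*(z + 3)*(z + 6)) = z + 3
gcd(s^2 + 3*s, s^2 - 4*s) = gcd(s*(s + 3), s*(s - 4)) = s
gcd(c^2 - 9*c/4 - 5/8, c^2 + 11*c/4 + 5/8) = c + 1/4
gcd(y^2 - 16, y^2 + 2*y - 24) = y - 4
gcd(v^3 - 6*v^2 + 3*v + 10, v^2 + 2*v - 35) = v - 5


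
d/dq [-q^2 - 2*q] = -2*q - 2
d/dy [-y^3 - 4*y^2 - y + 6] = -3*y^2 - 8*y - 1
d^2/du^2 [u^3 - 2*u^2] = 6*u - 4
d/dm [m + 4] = 1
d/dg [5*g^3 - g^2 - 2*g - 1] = 15*g^2 - 2*g - 2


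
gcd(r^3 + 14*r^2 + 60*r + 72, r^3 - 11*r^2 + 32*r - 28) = 1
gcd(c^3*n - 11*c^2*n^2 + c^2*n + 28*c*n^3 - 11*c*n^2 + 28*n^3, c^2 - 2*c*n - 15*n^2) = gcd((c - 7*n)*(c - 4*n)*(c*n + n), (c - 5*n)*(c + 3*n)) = 1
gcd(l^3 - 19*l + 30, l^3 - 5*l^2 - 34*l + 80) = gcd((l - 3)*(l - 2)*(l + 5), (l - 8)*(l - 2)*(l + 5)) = l^2 + 3*l - 10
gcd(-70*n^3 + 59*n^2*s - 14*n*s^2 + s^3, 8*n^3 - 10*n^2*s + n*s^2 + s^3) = -2*n + s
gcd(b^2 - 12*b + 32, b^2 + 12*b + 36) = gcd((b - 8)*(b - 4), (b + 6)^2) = 1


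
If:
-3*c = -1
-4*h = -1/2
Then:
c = 1/3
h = 1/8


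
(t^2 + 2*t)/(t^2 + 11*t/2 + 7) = 2*t/(2*t + 7)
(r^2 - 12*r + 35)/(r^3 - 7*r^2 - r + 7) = (r - 5)/(r^2 - 1)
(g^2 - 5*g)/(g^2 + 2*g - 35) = g/(g + 7)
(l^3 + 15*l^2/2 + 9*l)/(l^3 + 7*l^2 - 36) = l*(2*l + 3)/(2*(l^2 + l - 6))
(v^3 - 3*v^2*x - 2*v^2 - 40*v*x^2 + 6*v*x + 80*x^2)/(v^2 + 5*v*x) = v - 8*x - 2 + 16*x/v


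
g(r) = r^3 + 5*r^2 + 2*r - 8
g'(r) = 3*r^2 + 10*r + 2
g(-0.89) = -6.52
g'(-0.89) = -4.52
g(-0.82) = -6.83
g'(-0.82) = -4.18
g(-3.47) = 3.48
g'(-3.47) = 3.42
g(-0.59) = -7.64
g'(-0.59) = -2.86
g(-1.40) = -3.74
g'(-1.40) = -6.12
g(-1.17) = -5.10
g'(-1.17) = -5.59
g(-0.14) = -8.18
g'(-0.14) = 0.66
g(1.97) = 22.99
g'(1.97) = 33.34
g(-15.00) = -2288.00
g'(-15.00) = 527.00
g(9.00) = 1144.00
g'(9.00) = 335.00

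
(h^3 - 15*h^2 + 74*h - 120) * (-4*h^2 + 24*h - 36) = -4*h^5 + 84*h^4 - 692*h^3 + 2796*h^2 - 5544*h + 4320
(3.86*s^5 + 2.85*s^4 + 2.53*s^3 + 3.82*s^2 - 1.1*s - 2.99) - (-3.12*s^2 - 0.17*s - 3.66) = 3.86*s^5 + 2.85*s^4 + 2.53*s^3 + 6.94*s^2 - 0.93*s + 0.67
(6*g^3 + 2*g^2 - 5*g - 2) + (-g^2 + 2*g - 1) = 6*g^3 + g^2 - 3*g - 3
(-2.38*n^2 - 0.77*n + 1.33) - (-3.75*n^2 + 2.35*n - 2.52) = 1.37*n^2 - 3.12*n + 3.85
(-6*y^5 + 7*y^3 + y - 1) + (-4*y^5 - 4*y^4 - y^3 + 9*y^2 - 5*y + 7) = -10*y^5 - 4*y^4 + 6*y^3 + 9*y^2 - 4*y + 6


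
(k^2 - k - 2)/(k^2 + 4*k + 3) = (k - 2)/(k + 3)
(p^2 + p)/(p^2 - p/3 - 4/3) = 3*p/(3*p - 4)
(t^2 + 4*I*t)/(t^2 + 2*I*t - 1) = t*(t + 4*I)/(t^2 + 2*I*t - 1)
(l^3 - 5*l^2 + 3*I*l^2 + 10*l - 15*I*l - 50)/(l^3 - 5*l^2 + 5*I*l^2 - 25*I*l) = (l - 2*I)/l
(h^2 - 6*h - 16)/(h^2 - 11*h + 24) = (h + 2)/(h - 3)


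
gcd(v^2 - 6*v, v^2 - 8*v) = v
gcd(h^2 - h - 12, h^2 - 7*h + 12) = h - 4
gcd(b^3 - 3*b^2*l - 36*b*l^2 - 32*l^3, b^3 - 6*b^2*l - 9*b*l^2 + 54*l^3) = 1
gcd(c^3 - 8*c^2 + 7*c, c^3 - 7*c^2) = c^2 - 7*c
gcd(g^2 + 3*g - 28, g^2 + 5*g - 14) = g + 7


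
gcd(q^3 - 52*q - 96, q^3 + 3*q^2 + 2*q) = q + 2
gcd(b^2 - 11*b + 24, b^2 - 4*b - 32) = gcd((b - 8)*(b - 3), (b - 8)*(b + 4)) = b - 8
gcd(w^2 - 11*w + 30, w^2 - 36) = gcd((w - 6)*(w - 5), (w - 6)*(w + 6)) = w - 6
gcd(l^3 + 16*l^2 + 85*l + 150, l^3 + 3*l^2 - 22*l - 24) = l + 6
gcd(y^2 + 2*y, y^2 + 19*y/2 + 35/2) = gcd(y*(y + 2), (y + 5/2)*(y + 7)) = 1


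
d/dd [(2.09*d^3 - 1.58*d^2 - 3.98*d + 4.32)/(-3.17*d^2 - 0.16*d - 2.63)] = (-6.6253*d^4 - 0.668799999999999*d^3 - 28.8539*d^2 + 35.6996*d + 11.1586)/(10.0489*d^4 + 1.0144*d^3 + 16.6998*d^2 + 0.8416*d + 6.9169)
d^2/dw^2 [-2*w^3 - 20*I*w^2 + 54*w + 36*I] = -12*w - 40*I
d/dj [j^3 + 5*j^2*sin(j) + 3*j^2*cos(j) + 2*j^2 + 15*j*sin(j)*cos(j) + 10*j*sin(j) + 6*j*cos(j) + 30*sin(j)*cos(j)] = -3*j^2*sin(j) + 5*j^2*cos(j) + 3*j^2 + 4*j*sin(j) + 16*j*cos(j) + 15*j*cos(2*j) + 4*j + 10*sin(j) + 15*sin(2*j)/2 + 6*cos(j) + 30*cos(2*j)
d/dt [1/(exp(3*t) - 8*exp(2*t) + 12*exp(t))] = (-3*exp(2*t) + 16*exp(t) - 12)*exp(-t)/(exp(2*t) - 8*exp(t) + 12)^2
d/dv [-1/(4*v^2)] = 1/(2*v^3)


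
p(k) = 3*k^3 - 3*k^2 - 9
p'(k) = 9*k^2 - 6*k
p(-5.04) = -469.28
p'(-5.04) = 258.85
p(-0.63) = -10.94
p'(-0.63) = 7.35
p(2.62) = 24.36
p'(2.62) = 46.06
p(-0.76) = -12.05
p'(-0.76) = 9.76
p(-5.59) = -626.77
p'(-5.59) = 314.77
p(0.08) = -9.02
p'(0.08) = -0.42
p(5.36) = 366.78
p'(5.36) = 226.41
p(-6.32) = -886.14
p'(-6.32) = 397.40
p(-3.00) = -117.00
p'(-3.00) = 99.00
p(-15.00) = -10809.00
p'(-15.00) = 2115.00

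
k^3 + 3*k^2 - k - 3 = (k - 1)*(k + 1)*(k + 3)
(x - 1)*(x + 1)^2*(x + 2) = x^4 + 3*x^3 + x^2 - 3*x - 2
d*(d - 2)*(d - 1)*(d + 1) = d^4 - 2*d^3 - d^2 + 2*d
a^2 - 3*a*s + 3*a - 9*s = (a + 3)*(a - 3*s)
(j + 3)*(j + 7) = j^2 + 10*j + 21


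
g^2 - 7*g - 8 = (g - 8)*(g + 1)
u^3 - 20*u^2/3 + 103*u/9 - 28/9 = (u - 4)*(u - 7/3)*(u - 1/3)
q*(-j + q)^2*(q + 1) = j^2*q^2 + j^2*q - 2*j*q^3 - 2*j*q^2 + q^4 + q^3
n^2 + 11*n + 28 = (n + 4)*(n + 7)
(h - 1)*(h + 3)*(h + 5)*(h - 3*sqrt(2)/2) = h^4 - 3*sqrt(2)*h^3/2 + 7*h^3 - 21*sqrt(2)*h^2/2 + 7*h^2 - 15*h - 21*sqrt(2)*h/2 + 45*sqrt(2)/2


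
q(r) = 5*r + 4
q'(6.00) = 5.00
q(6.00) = 34.00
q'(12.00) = 5.00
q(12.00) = 64.00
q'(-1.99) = 5.00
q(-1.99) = -5.95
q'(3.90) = 5.00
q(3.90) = 23.50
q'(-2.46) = 5.00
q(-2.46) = -8.30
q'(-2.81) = 5.00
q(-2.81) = -10.05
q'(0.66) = 5.00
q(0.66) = 7.30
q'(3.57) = 5.00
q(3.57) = 21.85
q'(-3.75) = 5.00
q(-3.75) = -14.75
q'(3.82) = 5.00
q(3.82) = 23.10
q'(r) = 5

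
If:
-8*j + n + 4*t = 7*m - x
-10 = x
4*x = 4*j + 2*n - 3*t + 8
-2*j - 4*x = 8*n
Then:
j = 6*t/7 - 116/7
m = 922/49 - 43*t/98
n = 64/7 - 3*t/14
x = -10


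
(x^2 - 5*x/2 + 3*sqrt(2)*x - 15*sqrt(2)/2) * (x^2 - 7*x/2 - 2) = x^4 - 6*x^3 + 3*sqrt(2)*x^3 - 18*sqrt(2)*x^2 + 27*x^2/4 + 5*x + 81*sqrt(2)*x/4 + 15*sqrt(2)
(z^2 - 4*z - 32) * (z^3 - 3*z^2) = z^5 - 7*z^4 - 20*z^3 + 96*z^2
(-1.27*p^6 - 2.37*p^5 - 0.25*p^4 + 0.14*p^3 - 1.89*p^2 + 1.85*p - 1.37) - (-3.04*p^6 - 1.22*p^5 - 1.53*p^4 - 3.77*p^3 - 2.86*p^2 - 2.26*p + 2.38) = 1.77*p^6 - 1.15*p^5 + 1.28*p^4 + 3.91*p^3 + 0.97*p^2 + 4.11*p - 3.75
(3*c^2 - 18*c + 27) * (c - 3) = 3*c^3 - 27*c^2 + 81*c - 81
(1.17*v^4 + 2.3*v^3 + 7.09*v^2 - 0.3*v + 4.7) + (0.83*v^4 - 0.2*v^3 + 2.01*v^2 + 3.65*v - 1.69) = 2.0*v^4 + 2.1*v^3 + 9.1*v^2 + 3.35*v + 3.01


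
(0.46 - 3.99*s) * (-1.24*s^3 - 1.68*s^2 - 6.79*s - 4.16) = 4.9476*s^4 + 6.1328*s^3 + 26.3193*s^2 + 13.475*s - 1.9136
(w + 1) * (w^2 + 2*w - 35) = w^3 + 3*w^2 - 33*w - 35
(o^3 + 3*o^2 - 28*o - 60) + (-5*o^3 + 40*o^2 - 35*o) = -4*o^3 + 43*o^2 - 63*o - 60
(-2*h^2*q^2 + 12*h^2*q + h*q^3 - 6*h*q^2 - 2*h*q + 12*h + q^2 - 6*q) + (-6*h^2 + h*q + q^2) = -2*h^2*q^2 + 12*h^2*q - 6*h^2 + h*q^3 - 6*h*q^2 - h*q + 12*h + 2*q^2 - 6*q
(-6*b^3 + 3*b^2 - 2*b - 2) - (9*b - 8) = -6*b^3 + 3*b^2 - 11*b + 6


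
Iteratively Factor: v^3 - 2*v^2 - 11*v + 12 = (v - 4)*(v^2 + 2*v - 3) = (v - 4)*(v - 1)*(v + 3)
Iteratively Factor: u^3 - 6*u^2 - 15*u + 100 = (u + 4)*(u^2 - 10*u + 25) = (u - 5)*(u + 4)*(u - 5)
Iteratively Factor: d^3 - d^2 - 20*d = (d)*(d^2 - d - 20) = d*(d - 5)*(d + 4)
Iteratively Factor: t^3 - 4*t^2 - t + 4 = (t + 1)*(t^2 - 5*t + 4) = (t - 1)*(t + 1)*(t - 4)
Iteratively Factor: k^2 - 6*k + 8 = (k - 2)*(k - 4)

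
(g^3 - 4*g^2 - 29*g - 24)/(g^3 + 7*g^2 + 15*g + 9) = (g - 8)/(g + 3)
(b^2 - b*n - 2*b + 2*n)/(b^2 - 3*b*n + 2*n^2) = (b - 2)/(b - 2*n)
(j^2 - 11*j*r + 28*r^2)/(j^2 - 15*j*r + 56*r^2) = (-j + 4*r)/(-j + 8*r)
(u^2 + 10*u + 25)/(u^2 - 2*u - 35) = (u + 5)/(u - 7)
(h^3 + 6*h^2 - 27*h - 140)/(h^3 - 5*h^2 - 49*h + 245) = (h + 4)/(h - 7)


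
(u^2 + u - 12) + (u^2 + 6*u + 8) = 2*u^2 + 7*u - 4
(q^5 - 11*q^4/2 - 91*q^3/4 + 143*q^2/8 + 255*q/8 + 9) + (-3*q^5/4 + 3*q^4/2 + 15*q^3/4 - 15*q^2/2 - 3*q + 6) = q^5/4 - 4*q^4 - 19*q^3 + 83*q^2/8 + 231*q/8 + 15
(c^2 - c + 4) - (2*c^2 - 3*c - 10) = -c^2 + 2*c + 14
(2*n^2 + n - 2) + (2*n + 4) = 2*n^2 + 3*n + 2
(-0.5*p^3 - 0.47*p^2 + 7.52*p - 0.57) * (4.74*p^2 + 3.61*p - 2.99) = -2.37*p^5 - 4.0328*p^4 + 35.4431*p^3 + 25.8507*p^2 - 24.5425*p + 1.7043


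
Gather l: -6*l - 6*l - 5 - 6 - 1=-12*l - 12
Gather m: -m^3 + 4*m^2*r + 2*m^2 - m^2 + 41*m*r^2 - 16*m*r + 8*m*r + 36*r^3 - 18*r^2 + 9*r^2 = -m^3 + m^2*(4*r + 1) + m*(41*r^2 - 8*r) + 36*r^3 - 9*r^2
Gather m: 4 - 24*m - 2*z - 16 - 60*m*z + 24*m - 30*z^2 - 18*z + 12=-60*m*z - 30*z^2 - 20*z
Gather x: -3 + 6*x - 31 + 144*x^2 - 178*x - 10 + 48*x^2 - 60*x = 192*x^2 - 232*x - 44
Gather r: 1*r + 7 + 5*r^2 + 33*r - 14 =5*r^2 + 34*r - 7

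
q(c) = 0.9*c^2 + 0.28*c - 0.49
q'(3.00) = 5.68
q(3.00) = 8.45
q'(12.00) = 21.88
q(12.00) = 132.47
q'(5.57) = 10.31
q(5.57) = 28.99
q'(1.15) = 2.35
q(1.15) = 1.02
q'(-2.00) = -3.32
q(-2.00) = 2.55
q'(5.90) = 10.90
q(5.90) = 32.49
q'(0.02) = 0.32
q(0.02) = -0.48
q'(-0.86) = -1.27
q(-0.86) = -0.07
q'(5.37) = 9.95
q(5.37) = 26.97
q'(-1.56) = -2.53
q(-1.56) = 1.26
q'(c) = 1.8*c + 0.28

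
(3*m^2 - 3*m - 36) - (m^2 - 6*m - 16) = 2*m^2 + 3*m - 20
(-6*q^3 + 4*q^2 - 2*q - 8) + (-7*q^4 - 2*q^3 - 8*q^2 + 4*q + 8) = -7*q^4 - 8*q^3 - 4*q^2 + 2*q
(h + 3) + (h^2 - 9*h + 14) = h^2 - 8*h + 17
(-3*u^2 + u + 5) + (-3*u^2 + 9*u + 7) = -6*u^2 + 10*u + 12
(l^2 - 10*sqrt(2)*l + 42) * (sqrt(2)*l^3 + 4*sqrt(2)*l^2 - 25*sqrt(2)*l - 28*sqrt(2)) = sqrt(2)*l^5 - 20*l^4 + 4*sqrt(2)*l^4 - 80*l^3 + 17*sqrt(2)*l^3 + 140*sqrt(2)*l^2 + 500*l^2 - 1050*sqrt(2)*l + 560*l - 1176*sqrt(2)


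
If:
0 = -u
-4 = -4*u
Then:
No Solution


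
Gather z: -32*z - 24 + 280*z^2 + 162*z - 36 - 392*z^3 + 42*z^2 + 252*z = -392*z^3 + 322*z^2 + 382*z - 60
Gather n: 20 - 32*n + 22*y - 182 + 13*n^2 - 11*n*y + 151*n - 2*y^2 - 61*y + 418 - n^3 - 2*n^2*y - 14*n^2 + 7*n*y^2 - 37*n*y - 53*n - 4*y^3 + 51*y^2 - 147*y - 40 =-n^3 + n^2*(-2*y - 1) + n*(7*y^2 - 48*y + 66) - 4*y^3 + 49*y^2 - 186*y + 216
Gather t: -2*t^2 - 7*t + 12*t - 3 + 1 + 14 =-2*t^2 + 5*t + 12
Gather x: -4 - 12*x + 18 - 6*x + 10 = 24 - 18*x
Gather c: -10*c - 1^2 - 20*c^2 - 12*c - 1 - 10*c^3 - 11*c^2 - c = -10*c^3 - 31*c^2 - 23*c - 2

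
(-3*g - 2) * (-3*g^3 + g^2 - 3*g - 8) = 9*g^4 + 3*g^3 + 7*g^2 + 30*g + 16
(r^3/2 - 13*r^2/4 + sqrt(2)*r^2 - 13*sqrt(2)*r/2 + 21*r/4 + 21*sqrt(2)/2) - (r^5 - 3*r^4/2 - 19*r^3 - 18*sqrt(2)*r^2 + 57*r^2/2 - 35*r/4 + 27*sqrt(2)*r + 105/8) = -r^5 + 3*r^4/2 + 39*r^3/2 - 127*r^2/4 + 19*sqrt(2)*r^2 - 67*sqrt(2)*r/2 + 14*r - 105/8 + 21*sqrt(2)/2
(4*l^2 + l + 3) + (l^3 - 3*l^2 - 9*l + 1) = l^3 + l^2 - 8*l + 4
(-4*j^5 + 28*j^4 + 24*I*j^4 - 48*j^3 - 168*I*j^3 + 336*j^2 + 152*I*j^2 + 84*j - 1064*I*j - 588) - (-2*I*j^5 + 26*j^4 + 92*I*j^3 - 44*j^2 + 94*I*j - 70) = -4*j^5 + 2*I*j^5 + 2*j^4 + 24*I*j^4 - 48*j^3 - 260*I*j^3 + 380*j^2 + 152*I*j^2 + 84*j - 1158*I*j - 518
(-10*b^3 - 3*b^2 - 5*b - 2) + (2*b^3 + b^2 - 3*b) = -8*b^3 - 2*b^2 - 8*b - 2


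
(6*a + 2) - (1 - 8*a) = 14*a + 1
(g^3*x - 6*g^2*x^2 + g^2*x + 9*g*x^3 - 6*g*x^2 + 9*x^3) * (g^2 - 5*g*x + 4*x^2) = g^5*x - 11*g^4*x^2 + g^4*x + 43*g^3*x^3 - 11*g^3*x^2 - 69*g^2*x^4 + 43*g^2*x^3 + 36*g*x^5 - 69*g*x^4 + 36*x^5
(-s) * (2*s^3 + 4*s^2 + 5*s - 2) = -2*s^4 - 4*s^3 - 5*s^2 + 2*s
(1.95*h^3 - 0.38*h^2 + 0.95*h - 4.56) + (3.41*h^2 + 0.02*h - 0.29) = 1.95*h^3 + 3.03*h^2 + 0.97*h - 4.85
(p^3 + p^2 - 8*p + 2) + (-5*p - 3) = p^3 + p^2 - 13*p - 1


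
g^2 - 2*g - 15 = (g - 5)*(g + 3)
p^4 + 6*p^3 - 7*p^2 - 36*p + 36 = (p - 2)*(p - 1)*(p + 3)*(p + 6)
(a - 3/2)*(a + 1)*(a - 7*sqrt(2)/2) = a^3 - 7*sqrt(2)*a^2/2 - a^2/2 - 3*a/2 + 7*sqrt(2)*a/4 + 21*sqrt(2)/4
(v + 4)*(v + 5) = v^2 + 9*v + 20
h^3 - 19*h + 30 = (h - 3)*(h - 2)*(h + 5)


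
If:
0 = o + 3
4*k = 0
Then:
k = 0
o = -3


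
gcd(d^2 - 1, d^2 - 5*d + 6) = 1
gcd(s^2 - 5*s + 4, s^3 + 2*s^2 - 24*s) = s - 4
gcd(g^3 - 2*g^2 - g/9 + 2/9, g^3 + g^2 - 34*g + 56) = g - 2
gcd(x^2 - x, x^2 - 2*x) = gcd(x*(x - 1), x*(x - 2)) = x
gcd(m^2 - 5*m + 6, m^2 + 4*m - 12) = m - 2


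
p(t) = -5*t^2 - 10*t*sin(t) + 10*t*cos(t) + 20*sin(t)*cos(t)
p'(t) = -10*t*sin(t) - 10*t*cos(t) - 10*t - 20*sin(t)^2 - 10*sin(t) + 20*cos(t)^2 + 10*cos(t)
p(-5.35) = -122.41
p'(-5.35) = 120.43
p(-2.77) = -15.85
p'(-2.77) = 0.87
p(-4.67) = -61.25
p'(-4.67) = 61.04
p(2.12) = -60.53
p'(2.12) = -51.07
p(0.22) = 5.68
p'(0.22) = 20.84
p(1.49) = -23.14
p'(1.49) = -59.85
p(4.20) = -63.64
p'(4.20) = 8.62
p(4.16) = -64.01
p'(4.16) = 9.92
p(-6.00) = -215.48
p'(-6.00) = 158.06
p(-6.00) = -215.48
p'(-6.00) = 158.06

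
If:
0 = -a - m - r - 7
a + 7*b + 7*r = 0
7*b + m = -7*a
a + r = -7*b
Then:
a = 7/5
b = -1/5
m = -42/5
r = 0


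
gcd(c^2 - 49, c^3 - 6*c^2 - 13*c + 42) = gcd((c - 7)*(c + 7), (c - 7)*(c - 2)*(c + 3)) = c - 7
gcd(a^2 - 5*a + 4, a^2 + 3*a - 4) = a - 1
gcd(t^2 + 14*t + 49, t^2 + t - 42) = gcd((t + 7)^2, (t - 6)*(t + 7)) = t + 7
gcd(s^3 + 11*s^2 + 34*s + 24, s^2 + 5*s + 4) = s^2 + 5*s + 4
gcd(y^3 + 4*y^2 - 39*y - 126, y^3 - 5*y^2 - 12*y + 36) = y^2 - 3*y - 18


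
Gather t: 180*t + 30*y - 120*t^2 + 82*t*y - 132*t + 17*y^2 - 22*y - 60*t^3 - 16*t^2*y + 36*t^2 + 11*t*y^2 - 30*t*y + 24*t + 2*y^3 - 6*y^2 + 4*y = -60*t^3 + t^2*(-16*y - 84) + t*(11*y^2 + 52*y + 72) + 2*y^3 + 11*y^2 + 12*y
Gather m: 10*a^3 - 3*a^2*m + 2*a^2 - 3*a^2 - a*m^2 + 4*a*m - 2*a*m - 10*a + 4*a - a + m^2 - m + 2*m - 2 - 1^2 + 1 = 10*a^3 - a^2 - 7*a + m^2*(1 - a) + m*(-3*a^2 + 2*a + 1) - 2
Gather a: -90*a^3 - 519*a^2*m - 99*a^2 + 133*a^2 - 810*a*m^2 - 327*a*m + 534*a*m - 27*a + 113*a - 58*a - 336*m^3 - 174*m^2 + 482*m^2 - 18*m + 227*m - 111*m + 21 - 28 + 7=-90*a^3 + a^2*(34 - 519*m) + a*(-810*m^2 + 207*m + 28) - 336*m^3 + 308*m^2 + 98*m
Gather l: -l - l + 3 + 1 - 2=2 - 2*l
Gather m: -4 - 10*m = -10*m - 4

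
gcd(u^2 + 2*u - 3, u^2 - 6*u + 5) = u - 1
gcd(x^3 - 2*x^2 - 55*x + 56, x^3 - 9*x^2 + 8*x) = x^2 - 9*x + 8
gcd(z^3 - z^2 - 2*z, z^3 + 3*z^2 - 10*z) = z^2 - 2*z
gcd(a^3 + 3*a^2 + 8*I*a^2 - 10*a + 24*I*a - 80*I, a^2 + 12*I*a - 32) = a + 8*I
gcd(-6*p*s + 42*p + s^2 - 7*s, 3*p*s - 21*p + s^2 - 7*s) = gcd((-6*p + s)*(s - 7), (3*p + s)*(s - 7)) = s - 7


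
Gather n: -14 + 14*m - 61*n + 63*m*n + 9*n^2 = 14*m + 9*n^2 + n*(63*m - 61) - 14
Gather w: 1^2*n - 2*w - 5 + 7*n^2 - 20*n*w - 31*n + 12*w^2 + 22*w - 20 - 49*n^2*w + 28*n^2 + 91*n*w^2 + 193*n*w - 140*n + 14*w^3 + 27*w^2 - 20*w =35*n^2 - 170*n + 14*w^3 + w^2*(91*n + 39) + w*(-49*n^2 + 173*n) - 25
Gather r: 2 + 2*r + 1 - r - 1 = r + 2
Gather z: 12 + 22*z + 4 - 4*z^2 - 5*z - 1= -4*z^2 + 17*z + 15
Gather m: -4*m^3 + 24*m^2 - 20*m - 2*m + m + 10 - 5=-4*m^3 + 24*m^2 - 21*m + 5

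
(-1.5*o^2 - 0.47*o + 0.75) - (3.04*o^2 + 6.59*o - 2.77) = -4.54*o^2 - 7.06*o + 3.52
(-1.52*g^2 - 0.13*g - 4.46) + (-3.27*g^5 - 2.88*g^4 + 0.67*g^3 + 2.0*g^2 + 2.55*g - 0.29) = -3.27*g^5 - 2.88*g^4 + 0.67*g^3 + 0.48*g^2 + 2.42*g - 4.75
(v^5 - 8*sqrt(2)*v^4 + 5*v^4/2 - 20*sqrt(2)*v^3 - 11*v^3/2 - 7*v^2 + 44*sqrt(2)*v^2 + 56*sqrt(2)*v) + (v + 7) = v^5 - 8*sqrt(2)*v^4 + 5*v^4/2 - 20*sqrt(2)*v^3 - 11*v^3/2 - 7*v^2 + 44*sqrt(2)*v^2 + v + 56*sqrt(2)*v + 7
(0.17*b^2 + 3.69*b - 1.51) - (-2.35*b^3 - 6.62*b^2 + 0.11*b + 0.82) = 2.35*b^3 + 6.79*b^2 + 3.58*b - 2.33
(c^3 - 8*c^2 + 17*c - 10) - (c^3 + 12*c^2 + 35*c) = -20*c^2 - 18*c - 10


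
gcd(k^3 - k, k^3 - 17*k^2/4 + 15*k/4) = k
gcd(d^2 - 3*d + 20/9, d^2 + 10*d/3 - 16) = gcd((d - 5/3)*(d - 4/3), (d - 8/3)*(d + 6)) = 1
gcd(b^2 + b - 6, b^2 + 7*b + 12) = b + 3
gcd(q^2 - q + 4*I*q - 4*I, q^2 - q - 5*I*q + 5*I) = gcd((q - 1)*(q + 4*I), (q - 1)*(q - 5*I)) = q - 1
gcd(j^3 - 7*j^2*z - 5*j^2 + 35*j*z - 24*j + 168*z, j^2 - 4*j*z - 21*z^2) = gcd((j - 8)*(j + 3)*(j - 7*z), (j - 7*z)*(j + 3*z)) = -j + 7*z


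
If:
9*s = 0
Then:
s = 0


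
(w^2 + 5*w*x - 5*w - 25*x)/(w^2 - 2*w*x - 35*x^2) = (5 - w)/(-w + 7*x)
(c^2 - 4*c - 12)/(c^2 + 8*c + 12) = (c - 6)/(c + 6)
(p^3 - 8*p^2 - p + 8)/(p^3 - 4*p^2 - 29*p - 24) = (p - 1)/(p + 3)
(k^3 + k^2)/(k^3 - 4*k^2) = (k + 1)/(k - 4)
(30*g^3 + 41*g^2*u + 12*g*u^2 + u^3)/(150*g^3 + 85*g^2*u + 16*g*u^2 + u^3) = (g + u)/(5*g + u)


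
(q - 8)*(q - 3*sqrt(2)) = q^2 - 8*q - 3*sqrt(2)*q + 24*sqrt(2)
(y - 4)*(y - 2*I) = y^2 - 4*y - 2*I*y + 8*I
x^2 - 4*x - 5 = (x - 5)*(x + 1)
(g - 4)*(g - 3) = g^2 - 7*g + 12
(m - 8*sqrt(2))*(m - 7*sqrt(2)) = m^2 - 15*sqrt(2)*m + 112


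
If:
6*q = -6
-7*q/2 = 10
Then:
No Solution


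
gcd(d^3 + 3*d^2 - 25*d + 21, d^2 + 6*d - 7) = d^2 + 6*d - 7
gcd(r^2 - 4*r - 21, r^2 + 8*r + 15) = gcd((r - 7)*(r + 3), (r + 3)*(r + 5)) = r + 3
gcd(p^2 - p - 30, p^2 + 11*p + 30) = p + 5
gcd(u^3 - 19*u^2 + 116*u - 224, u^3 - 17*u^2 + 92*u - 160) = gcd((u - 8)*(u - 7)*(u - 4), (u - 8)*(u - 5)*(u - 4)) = u^2 - 12*u + 32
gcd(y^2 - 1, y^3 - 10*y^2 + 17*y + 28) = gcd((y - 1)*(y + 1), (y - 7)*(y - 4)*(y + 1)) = y + 1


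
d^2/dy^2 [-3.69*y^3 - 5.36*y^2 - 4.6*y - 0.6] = -22.14*y - 10.72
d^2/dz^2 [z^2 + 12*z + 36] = 2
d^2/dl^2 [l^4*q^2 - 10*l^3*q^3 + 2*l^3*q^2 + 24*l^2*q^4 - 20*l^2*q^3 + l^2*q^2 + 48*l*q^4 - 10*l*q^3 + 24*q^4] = q^2*(12*l^2 - 60*l*q + 12*l + 48*q^2 - 40*q + 2)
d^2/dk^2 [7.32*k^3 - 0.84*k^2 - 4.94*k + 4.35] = 43.92*k - 1.68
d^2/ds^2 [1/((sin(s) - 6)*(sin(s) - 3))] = (-4*sin(s)^4 + 27*sin(s)^3 - 3*sin(s)^2 - 216*sin(s) + 126)/((sin(s) - 6)^3*(sin(s) - 3)^3)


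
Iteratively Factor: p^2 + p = (p)*(p + 1)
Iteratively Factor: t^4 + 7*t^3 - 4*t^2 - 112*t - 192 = (t + 4)*(t^3 + 3*t^2 - 16*t - 48) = (t + 3)*(t + 4)*(t^2 - 16) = (t + 3)*(t + 4)^2*(t - 4)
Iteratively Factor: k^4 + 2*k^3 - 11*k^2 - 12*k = (k + 4)*(k^3 - 2*k^2 - 3*k) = (k + 1)*(k + 4)*(k^2 - 3*k) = k*(k + 1)*(k + 4)*(k - 3)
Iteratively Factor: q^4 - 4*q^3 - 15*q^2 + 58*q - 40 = (q - 5)*(q^3 + q^2 - 10*q + 8) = (q - 5)*(q - 1)*(q^2 + 2*q - 8) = (q - 5)*(q - 2)*(q - 1)*(q + 4)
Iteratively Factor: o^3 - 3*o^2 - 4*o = (o - 4)*(o^2 + o) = o*(o - 4)*(o + 1)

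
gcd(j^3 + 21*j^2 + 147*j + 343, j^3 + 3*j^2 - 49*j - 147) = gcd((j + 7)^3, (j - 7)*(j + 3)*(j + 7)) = j + 7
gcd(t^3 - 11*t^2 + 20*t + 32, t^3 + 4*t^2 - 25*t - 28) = t^2 - 3*t - 4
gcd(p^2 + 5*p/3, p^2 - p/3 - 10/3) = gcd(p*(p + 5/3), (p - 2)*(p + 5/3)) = p + 5/3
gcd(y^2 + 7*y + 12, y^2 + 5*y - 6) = 1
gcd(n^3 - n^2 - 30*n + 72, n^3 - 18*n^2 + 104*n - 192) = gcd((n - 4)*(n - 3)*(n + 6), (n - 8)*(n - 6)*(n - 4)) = n - 4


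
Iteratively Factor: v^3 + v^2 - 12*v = (v - 3)*(v^2 + 4*v) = (v - 3)*(v + 4)*(v)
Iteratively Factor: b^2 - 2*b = (b - 2)*(b)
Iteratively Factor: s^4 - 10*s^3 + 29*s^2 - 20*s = (s - 4)*(s^3 - 6*s^2 + 5*s) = (s - 4)*(s - 1)*(s^2 - 5*s) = (s - 5)*(s - 4)*(s - 1)*(s)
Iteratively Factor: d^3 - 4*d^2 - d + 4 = (d + 1)*(d^2 - 5*d + 4) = (d - 4)*(d + 1)*(d - 1)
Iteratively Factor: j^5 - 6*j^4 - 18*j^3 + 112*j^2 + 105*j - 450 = (j + 3)*(j^4 - 9*j^3 + 9*j^2 + 85*j - 150) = (j - 2)*(j + 3)*(j^3 - 7*j^2 - 5*j + 75) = (j - 5)*(j - 2)*(j + 3)*(j^2 - 2*j - 15) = (j - 5)*(j - 2)*(j + 3)^2*(j - 5)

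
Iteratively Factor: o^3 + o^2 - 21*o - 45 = (o - 5)*(o^2 + 6*o + 9) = (o - 5)*(o + 3)*(o + 3)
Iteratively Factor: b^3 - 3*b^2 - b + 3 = (b + 1)*(b^2 - 4*b + 3) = (b - 3)*(b + 1)*(b - 1)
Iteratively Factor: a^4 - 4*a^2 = (a)*(a^3 - 4*a) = a*(a + 2)*(a^2 - 2*a) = a^2*(a + 2)*(a - 2)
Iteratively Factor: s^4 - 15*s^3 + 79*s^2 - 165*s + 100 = (s - 1)*(s^3 - 14*s^2 + 65*s - 100) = (s - 4)*(s - 1)*(s^2 - 10*s + 25) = (s - 5)*(s - 4)*(s - 1)*(s - 5)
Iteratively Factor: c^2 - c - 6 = (c - 3)*(c + 2)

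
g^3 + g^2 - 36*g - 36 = (g - 6)*(g + 1)*(g + 6)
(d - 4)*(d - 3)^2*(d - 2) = d^4 - 12*d^3 + 53*d^2 - 102*d + 72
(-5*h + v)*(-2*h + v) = 10*h^2 - 7*h*v + v^2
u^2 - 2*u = u*(u - 2)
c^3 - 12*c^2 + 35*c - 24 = (c - 8)*(c - 3)*(c - 1)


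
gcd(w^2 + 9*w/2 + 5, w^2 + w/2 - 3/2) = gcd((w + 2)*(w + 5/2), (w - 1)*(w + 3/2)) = 1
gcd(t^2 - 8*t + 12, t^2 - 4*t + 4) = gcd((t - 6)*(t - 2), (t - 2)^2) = t - 2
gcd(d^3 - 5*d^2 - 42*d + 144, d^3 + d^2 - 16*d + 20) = 1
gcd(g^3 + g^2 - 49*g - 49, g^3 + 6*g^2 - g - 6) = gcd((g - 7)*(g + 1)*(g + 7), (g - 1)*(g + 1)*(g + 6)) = g + 1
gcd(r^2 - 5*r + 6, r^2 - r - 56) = 1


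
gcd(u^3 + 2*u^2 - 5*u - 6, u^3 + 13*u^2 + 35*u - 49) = 1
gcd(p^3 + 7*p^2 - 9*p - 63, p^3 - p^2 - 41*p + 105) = p^2 + 4*p - 21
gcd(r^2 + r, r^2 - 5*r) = r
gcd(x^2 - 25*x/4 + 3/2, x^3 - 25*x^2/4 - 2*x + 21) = x - 6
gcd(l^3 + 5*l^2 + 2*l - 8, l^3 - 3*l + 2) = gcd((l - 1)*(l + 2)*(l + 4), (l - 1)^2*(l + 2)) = l^2 + l - 2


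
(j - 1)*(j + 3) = j^2 + 2*j - 3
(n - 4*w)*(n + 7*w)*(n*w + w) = n^3*w + 3*n^2*w^2 + n^2*w - 28*n*w^3 + 3*n*w^2 - 28*w^3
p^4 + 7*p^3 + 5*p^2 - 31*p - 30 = (p - 2)*(p + 1)*(p + 3)*(p + 5)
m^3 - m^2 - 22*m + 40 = (m - 4)*(m - 2)*(m + 5)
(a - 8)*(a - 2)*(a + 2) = a^3 - 8*a^2 - 4*a + 32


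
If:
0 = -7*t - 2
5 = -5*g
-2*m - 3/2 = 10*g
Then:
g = -1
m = 17/4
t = -2/7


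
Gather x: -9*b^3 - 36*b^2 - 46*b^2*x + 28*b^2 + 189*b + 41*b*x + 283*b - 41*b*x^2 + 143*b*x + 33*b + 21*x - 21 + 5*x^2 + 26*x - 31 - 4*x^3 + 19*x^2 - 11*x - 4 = -9*b^3 - 8*b^2 + 505*b - 4*x^3 + x^2*(24 - 41*b) + x*(-46*b^2 + 184*b + 36) - 56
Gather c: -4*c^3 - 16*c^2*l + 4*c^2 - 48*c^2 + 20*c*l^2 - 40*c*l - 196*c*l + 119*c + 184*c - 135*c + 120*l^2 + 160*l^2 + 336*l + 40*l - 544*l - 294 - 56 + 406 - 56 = -4*c^3 + c^2*(-16*l - 44) + c*(20*l^2 - 236*l + 168) + 280*l^2 - 168*l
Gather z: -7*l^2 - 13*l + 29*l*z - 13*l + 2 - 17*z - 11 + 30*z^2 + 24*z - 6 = -7*l^2 - 26*l + 30*z^2 + z*(29*l + 7) - 15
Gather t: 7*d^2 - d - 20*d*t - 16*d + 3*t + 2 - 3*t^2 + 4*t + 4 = 7*d^2 - 17*d - 3*t^2 + t*(7 - 20*d) + 6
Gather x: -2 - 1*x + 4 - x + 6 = 8 - 2*x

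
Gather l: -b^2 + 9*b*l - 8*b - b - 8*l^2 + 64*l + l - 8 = -b^2 - 9*b - 8*l^2 + l*(9*b + 65) - 8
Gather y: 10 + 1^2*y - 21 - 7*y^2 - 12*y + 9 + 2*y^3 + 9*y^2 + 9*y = 2*y^3 + 2*y^2 - 2*y - 2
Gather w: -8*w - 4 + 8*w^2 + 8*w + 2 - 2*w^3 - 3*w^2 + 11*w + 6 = -2*w^3 + 5*w^2 + 11*w + 4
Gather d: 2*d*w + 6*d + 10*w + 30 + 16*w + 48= d*(2*w + 6) + 26*w + 78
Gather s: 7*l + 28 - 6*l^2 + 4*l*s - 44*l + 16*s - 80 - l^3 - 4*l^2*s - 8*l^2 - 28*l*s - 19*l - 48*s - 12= -l^3 - 14*l^2 - 56*l + s*(-4*l^2 - 24*l - 32) - 64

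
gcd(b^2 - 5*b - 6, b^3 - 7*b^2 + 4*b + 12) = b^2 - 5*b - 6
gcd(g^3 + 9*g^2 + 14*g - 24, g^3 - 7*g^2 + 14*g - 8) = g - 1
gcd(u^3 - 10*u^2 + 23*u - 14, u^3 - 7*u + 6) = u^2 - 3*u + 2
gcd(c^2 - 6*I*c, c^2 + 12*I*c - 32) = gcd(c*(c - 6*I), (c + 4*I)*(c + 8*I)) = 1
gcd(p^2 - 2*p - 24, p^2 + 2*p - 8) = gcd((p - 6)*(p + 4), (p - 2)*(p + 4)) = p + 4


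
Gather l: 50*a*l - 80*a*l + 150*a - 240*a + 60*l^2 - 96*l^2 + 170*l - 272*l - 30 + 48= -90*a - 36*l^2 + l*(-30*a - 102) + 18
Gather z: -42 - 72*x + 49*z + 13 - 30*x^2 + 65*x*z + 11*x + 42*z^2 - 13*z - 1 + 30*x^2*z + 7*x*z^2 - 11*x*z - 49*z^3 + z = -30*x^2 - 61*x - 49*z^3 + z^2*(7*x + 42) + z*(30*x^2 + 54*x + 37) - 30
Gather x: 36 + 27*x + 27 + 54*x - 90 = 81*x - 27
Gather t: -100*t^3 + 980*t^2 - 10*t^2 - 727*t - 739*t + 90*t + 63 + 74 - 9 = -100*t^3 + 970*t^2 - 1376*t + 128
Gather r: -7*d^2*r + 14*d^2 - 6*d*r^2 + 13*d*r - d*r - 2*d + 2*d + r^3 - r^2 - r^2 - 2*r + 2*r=14*d^2 + r^3 + r^2*(-6*d - 2) + r*(-7*d^2 + 12*d)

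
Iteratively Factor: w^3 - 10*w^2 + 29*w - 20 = (w - 1)*(w^2 - 9*w + 20) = (w - 4)*(w - 1)*(w - 5)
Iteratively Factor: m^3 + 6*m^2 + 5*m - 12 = (m - 1)*(m^2 + 7*m + 12) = (m - 1)*(m + 3)*(m + 4)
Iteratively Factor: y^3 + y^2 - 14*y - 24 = (y + 2)*(y^2 - y - 12) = (y - 4)*(y + 2)*(y + 3)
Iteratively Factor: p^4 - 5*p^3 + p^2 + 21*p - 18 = (p + 2)*(p^3 - 7*p^2 + 15*p - 9) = (p - 3)*(p + 2)*(p^2 - 4*p + 3) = (p - 3)*(p - 1)*(p + 2)*(p - 3)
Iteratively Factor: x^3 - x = (x + 1)*(x^2 - x) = (x - 1)*(x + 1)*(x)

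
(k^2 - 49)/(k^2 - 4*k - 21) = (k + 7)/(k + 3)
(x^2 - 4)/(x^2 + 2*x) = (x - 2)/x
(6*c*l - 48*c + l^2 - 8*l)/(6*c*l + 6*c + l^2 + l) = (l - 8)/(l + 1)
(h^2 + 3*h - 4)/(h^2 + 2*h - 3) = (h + 4)/(h + 3)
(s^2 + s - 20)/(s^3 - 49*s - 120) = (s - 4)/(s^2 - 5*s - 24)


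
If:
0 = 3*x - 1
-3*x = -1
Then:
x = 1/3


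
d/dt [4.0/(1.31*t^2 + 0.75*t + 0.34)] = (-10.48*t - 3.0)/(1.31*t^2 + 0.75*t + 0.34)^2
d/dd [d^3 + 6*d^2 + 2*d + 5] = 3*d^2 + 12*d + 2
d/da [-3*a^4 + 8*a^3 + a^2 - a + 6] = -12*a^3 + 24*a^2 + 2*a - 1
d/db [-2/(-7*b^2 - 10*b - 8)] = 4*(-7*b - 5)/(7*b^2 + 10*b + 8)^2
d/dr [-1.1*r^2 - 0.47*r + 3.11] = -2.2*r - 0.47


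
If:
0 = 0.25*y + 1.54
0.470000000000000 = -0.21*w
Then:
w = -2.24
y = -6.16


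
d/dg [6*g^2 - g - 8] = 12*g - 1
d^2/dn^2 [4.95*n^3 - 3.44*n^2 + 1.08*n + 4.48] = 29.7*n - 6.88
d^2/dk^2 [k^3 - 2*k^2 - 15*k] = 6*k - 4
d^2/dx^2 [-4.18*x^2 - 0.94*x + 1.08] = -8.36000000000000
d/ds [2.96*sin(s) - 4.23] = 2.96*cos(s)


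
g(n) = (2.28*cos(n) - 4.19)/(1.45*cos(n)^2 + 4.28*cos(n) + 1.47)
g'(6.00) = 0.17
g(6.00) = -0.29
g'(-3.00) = 0.47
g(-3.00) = 4.79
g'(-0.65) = 0.52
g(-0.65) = -0.41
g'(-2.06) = 268.12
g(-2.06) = 23.80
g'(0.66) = -0.53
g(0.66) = -0.42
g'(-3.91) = -10.24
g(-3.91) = 6.80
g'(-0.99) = 1.24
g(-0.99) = -0.69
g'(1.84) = -91.09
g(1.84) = -11.05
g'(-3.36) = -0.77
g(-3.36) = 4.84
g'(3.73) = 4.18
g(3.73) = 5.60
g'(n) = (2.9*sin(n)*cos(n) + 4.28*sin(n))*(2.28*cos(n) - 4.19)/(1.45*cos(n)^2 + 4.28*cos(n) + 1.47)^2 - 2.28*sin(n)/(1.45*cos(n)^2 + 4.28*cos(n) + 1.47) = (3.306*cos(n)^2 - 12.151*cos(n) - 21.2848)*sin(n)/(2.1025*cos(n)^4 + 12.412*cos(n)^3 + 22.5814*cos(n)^2 + 12.5832*cos(n) + 2.1609)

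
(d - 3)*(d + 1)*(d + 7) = d^3 + 5*d^2 - 17*d - 21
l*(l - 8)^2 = l^3 - 16*l^2 + 64*l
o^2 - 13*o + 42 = (o - 7)*(o - 6)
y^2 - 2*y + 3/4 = (y - 3/2)*(y - 1/2)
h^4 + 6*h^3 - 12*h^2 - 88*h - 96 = (h - 4)*(h + 2)^2*(h + 6)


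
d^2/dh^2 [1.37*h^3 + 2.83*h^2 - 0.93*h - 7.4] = 8.22*h + 5.66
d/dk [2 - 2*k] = -2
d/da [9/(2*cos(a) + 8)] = 9*sin(a)/(2*(cos(a) + 4)^2)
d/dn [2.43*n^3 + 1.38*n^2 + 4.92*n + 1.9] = 7.29*n^2 + 2.76*n + 4.92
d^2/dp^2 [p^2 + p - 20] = 2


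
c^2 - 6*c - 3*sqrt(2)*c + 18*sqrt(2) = (c - 6)*(c - 3*sqrt(2))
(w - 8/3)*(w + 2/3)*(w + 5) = w^3 + 3*w^2 - 106*w/9 - 80/9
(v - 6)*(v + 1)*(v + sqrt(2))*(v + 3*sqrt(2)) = v^4 - 5*v^3 + 4*sqrt(2)*v^3 - 20*sqrt(2)*v^2 - 24*sqrt(2)*v - 30*v - 36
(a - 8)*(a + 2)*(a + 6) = a^3 - 52*a - 96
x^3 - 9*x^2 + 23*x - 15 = (x - 5)*(x - 3)*(x - 1)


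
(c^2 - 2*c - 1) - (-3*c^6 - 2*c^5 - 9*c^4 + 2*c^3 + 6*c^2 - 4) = 3*c^6 + 2*c^5 + 9*c^4 - 2*c^3 - 5*c^2 - 2*c + 3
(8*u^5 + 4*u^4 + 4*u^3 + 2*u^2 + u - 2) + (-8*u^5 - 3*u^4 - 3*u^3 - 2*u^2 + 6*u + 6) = u^4 + u^3 + 7*u + 4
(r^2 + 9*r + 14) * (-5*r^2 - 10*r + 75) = -5*r^4 - 55*r^3 - 85*r^2 + 535*r + 1050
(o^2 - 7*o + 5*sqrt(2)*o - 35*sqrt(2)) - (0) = o^2 - 7*o + 5*sqrt(2)*o - 35*sqrt(2)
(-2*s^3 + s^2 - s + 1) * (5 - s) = 2*s^4 - 11*s^3 + 6*s^2 - 6*s + 5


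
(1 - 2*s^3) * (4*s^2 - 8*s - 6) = -8*s^5 + 16*s^4 + 12*s^3 + 4*s^2 - 8*s - 6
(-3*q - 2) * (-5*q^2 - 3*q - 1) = 15*q^3 + 19*q^2 + 9*q + 2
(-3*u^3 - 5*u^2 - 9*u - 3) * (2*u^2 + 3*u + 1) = -6*u^5 - 19*u^4 - 36*u^3 - 38*u^2 - 18*u - 3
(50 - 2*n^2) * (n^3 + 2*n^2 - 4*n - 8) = -2*n^5 - 4*n^4 + 58*n^3 + 116*n^2 - 200*n - 400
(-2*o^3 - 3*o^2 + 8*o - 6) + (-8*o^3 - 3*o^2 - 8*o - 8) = -10*o^3 - 6*o^2 - 14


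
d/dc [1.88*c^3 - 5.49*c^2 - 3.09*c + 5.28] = 5.64*c^2 - 10.98*c - 3.09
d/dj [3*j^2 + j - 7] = 6*j + 1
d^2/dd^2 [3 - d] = 0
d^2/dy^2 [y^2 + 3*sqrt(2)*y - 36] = 2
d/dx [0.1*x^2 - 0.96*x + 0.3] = 0.2*x - 0.96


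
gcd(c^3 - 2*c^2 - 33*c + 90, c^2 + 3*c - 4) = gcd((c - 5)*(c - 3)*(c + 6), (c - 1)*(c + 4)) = 1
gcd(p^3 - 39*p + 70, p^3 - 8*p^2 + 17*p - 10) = p^2 - 7*p + 10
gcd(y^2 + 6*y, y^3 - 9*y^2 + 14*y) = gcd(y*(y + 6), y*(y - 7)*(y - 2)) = y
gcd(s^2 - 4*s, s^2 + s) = s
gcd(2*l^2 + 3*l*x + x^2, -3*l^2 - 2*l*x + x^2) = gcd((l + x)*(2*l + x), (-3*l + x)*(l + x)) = l + x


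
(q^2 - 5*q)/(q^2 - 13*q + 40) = q/(q - 8)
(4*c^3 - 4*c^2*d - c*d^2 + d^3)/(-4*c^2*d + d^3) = (-c + d)/d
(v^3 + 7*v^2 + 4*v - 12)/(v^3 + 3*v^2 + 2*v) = (v^2 + 5*v - 6)/(v*(v + 1))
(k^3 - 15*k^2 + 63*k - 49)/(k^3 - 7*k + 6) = (k^2 - 14*k + 49)/(k^2 + k - 6)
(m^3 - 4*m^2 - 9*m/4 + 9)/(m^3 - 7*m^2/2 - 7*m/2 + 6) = (m - 3/2)/(m - 1)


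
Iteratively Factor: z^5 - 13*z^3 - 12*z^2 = (z - 4)*(z^4 + 4*z^3 + 3*z^2) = z*(z - 4)*(z^3 + 4*z^2 + 3*z) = z*(z - 4)*(z + 1)*(z^2 + 3*z) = z*(z - 4)*(z + 1)*(z + 3)*(z)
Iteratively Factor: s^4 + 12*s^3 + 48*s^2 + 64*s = (s + 4)*(s^3 + 8*s^2 + 16*s) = s*(s + 4)*(s^2 + 8*s + 16) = s*(s + 4)^2*(s + 4)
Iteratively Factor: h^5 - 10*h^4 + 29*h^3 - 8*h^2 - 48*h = (h - 3)*(h^4 - 7*h^3 + 8*h^2 + 16*h) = (h - 4)*(h - 3)*(h^3 - 3*h^2 - 4*h) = (h - 4)*(h - 3)*(h + 1)*(h^2 - 4*h) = h*(h - 4)*(h - 3)*(h + 1)*(h - 4)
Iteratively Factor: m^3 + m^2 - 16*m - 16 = (m + 4)*(m^2 - 3*m - 4) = (m + 1)*(m + 4)*(m - 4)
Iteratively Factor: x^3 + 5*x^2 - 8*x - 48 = (x + 4)*(x^2 + x - 12) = (x + 4)^2*(x - 3)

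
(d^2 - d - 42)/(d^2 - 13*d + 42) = (d + 6)/(d - 6)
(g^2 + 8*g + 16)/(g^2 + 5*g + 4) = (g + 4)/(g + 1)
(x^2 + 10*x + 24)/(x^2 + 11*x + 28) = (x + 6)/(x + 7)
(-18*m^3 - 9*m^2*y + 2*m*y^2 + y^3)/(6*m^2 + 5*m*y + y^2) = -3*m + y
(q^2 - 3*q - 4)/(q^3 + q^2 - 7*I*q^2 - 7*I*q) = (q - 4)/(q*(q - 7*I))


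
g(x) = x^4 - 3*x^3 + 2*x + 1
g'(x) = 4*x^3 - 9*x^2 + 2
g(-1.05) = 3.59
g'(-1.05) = -12.55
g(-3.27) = 213.70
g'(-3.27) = -234.10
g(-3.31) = 223.21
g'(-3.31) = -241.66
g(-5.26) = 1192.57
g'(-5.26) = -829.13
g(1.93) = -2.83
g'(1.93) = -2.77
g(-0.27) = 0.52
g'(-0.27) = 1.27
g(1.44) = -0.78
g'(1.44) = -4.72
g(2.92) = 4.85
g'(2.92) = 24.85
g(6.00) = 661.00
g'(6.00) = 542.00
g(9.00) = 4393.00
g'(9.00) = 2189.00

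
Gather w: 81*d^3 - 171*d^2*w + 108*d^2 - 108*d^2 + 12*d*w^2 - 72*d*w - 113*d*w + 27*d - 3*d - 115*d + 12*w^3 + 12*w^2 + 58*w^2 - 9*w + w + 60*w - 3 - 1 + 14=81*d^3 - 91*d + 12*w^3 + w^2*(12*d + 70) + w*(-171*d^2 - 185*d + 52) + 10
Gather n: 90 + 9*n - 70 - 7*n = 2*n + 20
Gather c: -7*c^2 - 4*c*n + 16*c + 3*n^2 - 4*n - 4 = -7*c^2 + c*(16 - 4*n) + 3*n^2 - 4*n - 4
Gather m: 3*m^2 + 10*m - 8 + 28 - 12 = 3*m^2 + 10*m + 8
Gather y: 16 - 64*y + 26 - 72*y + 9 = 51 - 136*y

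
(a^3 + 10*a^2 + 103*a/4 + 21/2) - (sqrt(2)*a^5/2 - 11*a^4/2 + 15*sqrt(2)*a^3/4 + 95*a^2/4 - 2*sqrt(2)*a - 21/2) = -sqrt(2)*a^5/2 + 11*a^4/2 - 15*sqrt(2)*a^3/4 + a^3 - 55*a^2/4 + 2*sqrt(2)*a + 103*a/4 + 21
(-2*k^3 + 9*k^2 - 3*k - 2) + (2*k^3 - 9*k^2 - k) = -4*k - 2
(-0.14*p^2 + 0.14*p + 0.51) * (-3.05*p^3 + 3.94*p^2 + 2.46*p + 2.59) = 0.427*p^5 - 0.9786*p^4 - 1.3483*p^3 + 1.9912*p^2 + 1.6172*p + 1.3209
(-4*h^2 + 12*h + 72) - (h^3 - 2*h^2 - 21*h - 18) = -h^3 - 2*h^2 + 33*h + 90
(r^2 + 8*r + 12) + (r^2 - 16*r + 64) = 2*r^2 - 8*r + 76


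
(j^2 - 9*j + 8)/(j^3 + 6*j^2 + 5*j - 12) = (j - 8)/(j^2 + 7*j + 12)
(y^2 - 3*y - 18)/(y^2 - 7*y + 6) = (y + 3)/(y - 1)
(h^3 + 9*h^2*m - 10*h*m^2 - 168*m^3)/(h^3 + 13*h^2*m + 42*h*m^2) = (h - 4*m)/h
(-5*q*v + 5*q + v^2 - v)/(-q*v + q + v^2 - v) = (5*q - v)/(q - v)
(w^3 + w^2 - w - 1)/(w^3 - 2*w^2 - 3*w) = (w^2 - 1)/(w*(w - 3))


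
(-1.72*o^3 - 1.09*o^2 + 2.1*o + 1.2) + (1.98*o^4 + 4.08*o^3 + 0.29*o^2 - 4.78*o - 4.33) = 1.98*o^4 + 2.36*o^3 - 0.8*o^2 - 2.68*o - 3.13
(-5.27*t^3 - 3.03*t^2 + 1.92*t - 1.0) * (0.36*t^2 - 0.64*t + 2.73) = -1.8972*t^5 + 2.282*t^4 - 11.7567*t^3 - 9.8607*t^2 + 5.8816*t - 2.73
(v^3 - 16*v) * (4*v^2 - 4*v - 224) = 4*v^5 - 4*v^4 - 288*v^3 + 64*v^2 + 3584*v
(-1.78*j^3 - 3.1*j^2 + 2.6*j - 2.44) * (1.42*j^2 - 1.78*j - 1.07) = -2.5276*j^5 - 1.2336*j^4 + 11.1146*j^3 - 4.7758*j^2 + 1.5612*j + 2.6108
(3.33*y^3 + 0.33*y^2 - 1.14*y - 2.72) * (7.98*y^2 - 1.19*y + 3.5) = 26.5734*y^5 - 1.3293*y^4 + 2.1651*y^3 - 19.194*y^2 - 0.7532*y - 9.52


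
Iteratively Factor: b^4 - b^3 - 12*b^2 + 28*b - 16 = (b - 2)*(b^3 + b^2 - 10*b + 8) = (b - 2)*(b + 4)*(b^2 - 3*b + 2) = (b - 2)^2*(b + 4)*(b - 1)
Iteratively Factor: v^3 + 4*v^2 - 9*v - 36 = (v - 3)*(v^2 + 7*v + 12) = (v - 3)*(v + 4)*(v + 3)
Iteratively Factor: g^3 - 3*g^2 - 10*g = (g - 5)*(g^2 + 2*g) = g*(g - 5)*(g + 2)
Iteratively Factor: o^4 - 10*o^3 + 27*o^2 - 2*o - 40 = (o - 5)*(o^3 - 5*o^2 + 2*o + 8) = (o - 5)*(o + 1)*(o^2 - 6*o + 8) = (o - 5)*(o - 4)*(o + 1)*(o - 2)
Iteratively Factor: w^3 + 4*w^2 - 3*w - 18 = (w + 3)*(w^2 + w - 6) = (w + 3)^2*(w - 2)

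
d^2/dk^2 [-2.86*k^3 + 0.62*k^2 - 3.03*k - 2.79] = 1.24 - 17.16*k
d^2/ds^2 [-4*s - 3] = 0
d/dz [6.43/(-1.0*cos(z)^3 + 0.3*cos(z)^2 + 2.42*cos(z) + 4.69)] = (-19.29*cos(z)^2 + 3.858*cos(z) + 15.5606)*sin(z)/(-1.0*cos(z)^3 + 0.3*cos(z)^2 + 2.42*cos(z) + 4.69)^2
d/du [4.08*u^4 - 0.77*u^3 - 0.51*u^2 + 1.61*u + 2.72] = 16.32*u^3 - 2.31*u^2 - 1.02*u + 1.61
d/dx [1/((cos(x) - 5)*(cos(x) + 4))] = (-sin(x) + sin(2*x))/((cos(x) - 5)^2*(cos(x) + 4)^2)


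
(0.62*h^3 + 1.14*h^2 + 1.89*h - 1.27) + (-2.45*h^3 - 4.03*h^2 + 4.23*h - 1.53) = -1.83*h^3 - 2.89*h^2 + 6.12*h - 2.8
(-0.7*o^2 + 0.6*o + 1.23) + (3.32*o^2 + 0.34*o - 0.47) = 2.62*o^2 + 0.94*o + 0.76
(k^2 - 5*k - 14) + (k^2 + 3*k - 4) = 2*k^2 - 2*k - 18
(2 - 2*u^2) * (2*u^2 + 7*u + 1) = -4*u^4 - 14*u^3 + 2*u^2 + 14*u + 2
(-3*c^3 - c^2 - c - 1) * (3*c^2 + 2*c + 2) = -9*c^5 - 9*c^4 - 11*c^3 - 7*c^2 - 4*c - 2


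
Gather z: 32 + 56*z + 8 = 56*z + 40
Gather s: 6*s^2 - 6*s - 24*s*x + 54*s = 6*s^2 + s*(48 - 24*x)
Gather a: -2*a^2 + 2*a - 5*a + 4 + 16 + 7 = -2*a^2 - 3*a + 27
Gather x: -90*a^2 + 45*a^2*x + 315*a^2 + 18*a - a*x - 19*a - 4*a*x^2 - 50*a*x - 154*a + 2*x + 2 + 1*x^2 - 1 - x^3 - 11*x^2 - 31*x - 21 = 225*a^2 - 155*a - x^3 + x^2*(-4*a - 10) + x*(45*a^2 - 51*a - 29) - 20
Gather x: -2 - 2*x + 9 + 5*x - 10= 3*x - 3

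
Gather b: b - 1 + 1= b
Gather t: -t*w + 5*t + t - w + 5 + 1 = t*(6 - w) - w + 6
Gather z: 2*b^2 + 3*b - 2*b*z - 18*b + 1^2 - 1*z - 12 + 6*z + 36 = 2*b^2 - 15*b + z*(5 - 2*b) + 25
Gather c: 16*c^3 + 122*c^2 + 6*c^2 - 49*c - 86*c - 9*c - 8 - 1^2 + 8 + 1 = 16*c^3 + 128*c^2 - 144*c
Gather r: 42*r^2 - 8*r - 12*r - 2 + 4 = 42*r^2 - 20*r + 2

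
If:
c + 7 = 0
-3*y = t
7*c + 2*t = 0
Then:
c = -7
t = 49/2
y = -49/6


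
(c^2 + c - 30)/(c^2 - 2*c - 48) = (c - 5)/(c - 8)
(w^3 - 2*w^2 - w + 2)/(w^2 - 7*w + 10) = (w^2 - 1)/(w - 5)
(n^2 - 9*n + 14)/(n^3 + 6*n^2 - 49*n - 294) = (n - 2)/(n^2 + 13*n + 42)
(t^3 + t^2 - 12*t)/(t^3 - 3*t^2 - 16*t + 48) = t/(t - 4)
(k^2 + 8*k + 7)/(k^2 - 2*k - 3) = (k + 7)/(k - 3)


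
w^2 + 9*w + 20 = (w + 4)*(w + 5)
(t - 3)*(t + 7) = t^2 + 4*t - 21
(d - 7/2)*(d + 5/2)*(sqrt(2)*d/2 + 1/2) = sqrt(2)*d^3/2 - sqrt(2)*d^2/2 + d^2/2 - 35*sqrt(2)*d/8 - d/2 - 35/8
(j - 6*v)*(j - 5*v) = j^2 - 11*j*v + 30*v^2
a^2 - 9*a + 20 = (a - 5)*(a - 4)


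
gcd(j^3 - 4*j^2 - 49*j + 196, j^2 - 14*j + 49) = j - 7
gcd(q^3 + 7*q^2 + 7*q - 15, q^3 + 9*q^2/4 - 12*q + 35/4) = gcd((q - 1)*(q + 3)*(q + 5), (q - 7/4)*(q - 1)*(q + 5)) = q^2 + 4*q - 5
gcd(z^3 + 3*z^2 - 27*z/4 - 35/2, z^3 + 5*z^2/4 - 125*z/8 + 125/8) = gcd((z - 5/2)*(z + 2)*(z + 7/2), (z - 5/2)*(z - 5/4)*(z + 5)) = z - 5/2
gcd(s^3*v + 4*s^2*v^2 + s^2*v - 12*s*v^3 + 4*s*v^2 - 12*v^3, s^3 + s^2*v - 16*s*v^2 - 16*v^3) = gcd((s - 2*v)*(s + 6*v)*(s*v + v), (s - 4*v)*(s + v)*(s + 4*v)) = 1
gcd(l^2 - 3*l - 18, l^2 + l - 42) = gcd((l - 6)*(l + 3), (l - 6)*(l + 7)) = l - 6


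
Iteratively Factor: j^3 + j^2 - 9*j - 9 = (j + 3)*(j^2 - 2*j - 3) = (j + 1)*(j + 3)*(j - 3)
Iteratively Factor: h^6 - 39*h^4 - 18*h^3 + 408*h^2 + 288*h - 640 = (h - 4)*(h^5 + 4*h^4 - 23*h^3 - 110*h^2 - 32*h + 160) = (h - 4)*(h + 4)*(h^4 - 23*h^2 - 18*h + 40) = (h - 5)*(h - 4)*(h + 4)*(h^3 + 5*h^2 + 2*h - 8) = (h - 5)*(h - 4)*(h + 4)^2*(h^2 + h - 2) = (h - 5)*(h - 4)*(h + 2)*(h + 4)^2*(h - 1)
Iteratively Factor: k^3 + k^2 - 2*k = (k - 1)*(k^2 + 2*k) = k*(k - 1)*(k + 2)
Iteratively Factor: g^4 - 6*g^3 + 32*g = (g + 2)*(g^3 - 8*g^2 + 16*g) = g*(g + 2)*(g^2 - 8*g + 16) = g*(g - 4)*(g + 2)*(g - 4)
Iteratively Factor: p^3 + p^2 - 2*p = (p)*(p^2 + p - 2) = p*(p + 2)*(p - 1)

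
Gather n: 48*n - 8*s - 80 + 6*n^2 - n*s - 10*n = 6*n^2 + n*(38 - s) - 8*s - 80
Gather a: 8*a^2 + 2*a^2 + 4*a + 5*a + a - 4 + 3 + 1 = 10*a^2 + 10*a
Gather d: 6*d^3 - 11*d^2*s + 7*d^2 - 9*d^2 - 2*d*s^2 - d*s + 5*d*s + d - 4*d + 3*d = 6*d^3 + d^2*(-11*s - 2) + d*(-2*s^2 + 4*s)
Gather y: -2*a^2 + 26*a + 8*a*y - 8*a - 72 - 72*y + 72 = -2*a^2 + 18*a + y*(8*a - 72)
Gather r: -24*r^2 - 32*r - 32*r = -24*r^2 - 64*r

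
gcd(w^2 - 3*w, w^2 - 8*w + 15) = w - 3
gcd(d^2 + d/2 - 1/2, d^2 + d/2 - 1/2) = d^2 + d/2 - 1/2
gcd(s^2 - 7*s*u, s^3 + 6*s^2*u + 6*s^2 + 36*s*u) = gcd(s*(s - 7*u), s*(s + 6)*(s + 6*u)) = s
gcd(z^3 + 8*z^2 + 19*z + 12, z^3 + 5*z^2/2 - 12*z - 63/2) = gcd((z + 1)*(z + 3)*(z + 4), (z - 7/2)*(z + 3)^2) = z + 3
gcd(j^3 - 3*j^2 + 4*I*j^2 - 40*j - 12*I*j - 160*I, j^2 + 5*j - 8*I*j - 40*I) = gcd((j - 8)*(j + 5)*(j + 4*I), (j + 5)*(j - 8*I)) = j + 5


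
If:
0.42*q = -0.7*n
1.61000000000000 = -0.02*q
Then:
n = 48.30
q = -80.50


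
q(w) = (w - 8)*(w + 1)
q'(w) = 2*w - 7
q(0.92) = -13.59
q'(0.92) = -5.16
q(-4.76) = 47.98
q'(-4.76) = -16.52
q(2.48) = -19.21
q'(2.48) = -2.04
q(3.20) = -20.16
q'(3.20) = -0.60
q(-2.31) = 13.51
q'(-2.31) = -11.62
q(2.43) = -19.11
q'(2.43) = -2.14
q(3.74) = -20.19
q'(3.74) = 0.48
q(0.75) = -12.69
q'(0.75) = -5.50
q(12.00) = 52.00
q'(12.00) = 17.00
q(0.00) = -8.00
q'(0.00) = -7.00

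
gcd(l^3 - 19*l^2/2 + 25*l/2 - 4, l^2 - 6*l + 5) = l - 1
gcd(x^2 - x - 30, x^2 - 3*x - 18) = x - 6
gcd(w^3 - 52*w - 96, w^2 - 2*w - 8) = w + 2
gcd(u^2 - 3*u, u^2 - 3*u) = u^2 - 3*u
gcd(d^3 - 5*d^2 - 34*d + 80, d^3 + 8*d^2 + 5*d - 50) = d^2 + 3*d - 10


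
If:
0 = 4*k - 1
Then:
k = 1/4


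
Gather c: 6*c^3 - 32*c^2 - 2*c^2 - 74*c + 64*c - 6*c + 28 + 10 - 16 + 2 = 6*c^3 - 34*c^2 - 16*c + 24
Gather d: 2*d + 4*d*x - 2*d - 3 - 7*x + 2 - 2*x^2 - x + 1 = 4*d*x - 2*x^2 - 8*x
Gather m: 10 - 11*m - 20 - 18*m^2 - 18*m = -18*m^2 - 29*m - 10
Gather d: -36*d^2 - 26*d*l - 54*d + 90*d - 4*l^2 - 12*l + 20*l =-36*d^2 + d*(36 - 26*l) - 4*l^2 + 8*l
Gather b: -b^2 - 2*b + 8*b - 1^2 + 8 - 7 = -b^2 + 6*b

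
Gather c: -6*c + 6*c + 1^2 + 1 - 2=0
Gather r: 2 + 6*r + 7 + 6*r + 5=12*r + 14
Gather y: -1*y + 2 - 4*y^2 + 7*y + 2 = -4*y^2 + 6*y + 4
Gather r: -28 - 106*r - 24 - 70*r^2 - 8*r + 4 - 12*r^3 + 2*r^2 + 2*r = -12*r^3 - 68*r^2 - 112*r - 48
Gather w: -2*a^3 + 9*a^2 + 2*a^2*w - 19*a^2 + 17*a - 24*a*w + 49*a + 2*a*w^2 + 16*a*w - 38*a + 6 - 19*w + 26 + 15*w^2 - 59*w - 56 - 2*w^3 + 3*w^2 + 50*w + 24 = -2*a^3 - 10*a^2 + 28*a - 2*w^3 + w^2*(2*a + 18) + w*(2*a^2 - 8*a - 28)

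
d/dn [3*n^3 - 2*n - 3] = 9*n^2 - 2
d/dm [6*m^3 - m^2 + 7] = 2*m*(9*m - 1)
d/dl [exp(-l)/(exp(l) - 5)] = (5 - 2*exp(l))*exp(-l)/(exp(2*l) - 10*exp(l) + 25)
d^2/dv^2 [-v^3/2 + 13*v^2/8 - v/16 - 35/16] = 13/4 - 3*v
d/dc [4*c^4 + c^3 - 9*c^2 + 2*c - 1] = 16*c^3 + 3*c^2 - 18*c + 2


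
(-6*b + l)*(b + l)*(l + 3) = -6*b^2*l - 18*b^2 - 5*b*l^2 - 15*b*l + l^3 + 3*l^2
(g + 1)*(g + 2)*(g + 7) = g^3 + 10*g^2 + 23*g + 14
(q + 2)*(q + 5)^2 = q^3 + 12*q^2 + 45*q + 50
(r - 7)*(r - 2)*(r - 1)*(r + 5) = r^4 - 5*r^3 - 27*r^2 + 101*r - 70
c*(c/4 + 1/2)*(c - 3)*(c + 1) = c^4/4 - 7*c^2/4 - 3*c/2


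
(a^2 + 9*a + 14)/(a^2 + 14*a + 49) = (a + 2)/(a + 7)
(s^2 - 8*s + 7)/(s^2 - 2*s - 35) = (s - 1)/(s + 5)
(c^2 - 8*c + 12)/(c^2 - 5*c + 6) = (c - 6)/(c - 3)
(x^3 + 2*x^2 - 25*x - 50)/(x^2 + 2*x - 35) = (x^2 + 7*x + 10)/(x + 7)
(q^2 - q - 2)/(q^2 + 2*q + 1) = (q - 2)/(q + 1)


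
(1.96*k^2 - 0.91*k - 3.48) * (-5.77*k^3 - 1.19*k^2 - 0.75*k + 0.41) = -11.3092*k^5 + 2.9183*k^4 + 19.6925*k^3 + 5.6273*k^2 + 2.2369*k - 1.4268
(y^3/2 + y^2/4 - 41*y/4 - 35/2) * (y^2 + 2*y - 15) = y^5/2 + 5*y^4/4 - 69*y^3/4 - 167*y^2/4 + 475*y/4 + 525/2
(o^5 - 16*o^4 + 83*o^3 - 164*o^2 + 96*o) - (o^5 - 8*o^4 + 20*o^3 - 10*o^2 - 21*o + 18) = -8*o^4 + 63*o^3 - 154*o^2 + 117*o - 18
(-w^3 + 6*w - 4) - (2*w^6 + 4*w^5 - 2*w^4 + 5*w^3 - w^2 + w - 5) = -2*w^6 - 4*w^5 + 2*w^4 - 6*w^3 + w^2 + 5*w + 1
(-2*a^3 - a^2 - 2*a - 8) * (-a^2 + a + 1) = 2*a^5 - a^4 - a^3 + 5*a^2 - 10*a - 8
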